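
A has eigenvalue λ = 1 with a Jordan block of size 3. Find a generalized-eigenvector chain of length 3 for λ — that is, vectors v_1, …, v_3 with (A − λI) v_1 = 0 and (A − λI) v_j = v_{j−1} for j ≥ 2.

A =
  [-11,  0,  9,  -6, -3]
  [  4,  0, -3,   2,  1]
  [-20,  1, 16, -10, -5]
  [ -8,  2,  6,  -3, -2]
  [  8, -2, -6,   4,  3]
A Jordan chain for λ = 1 of length 3:
v_1 = (-12, 0, -16, 0, 0)ᵀ
v_2 = (-12, 4, -20, -8, 8)ᵀ
v_3 = (1, 0, 0, 0, 0)ᵀ

Let N = A − (1)·I. We want v_3 with N^3 v_3 = 0 but N^2 v_3 ≠ 0; then v_{j-1} := N · v_j for j = 3, …, 2.

Pick v_3 = (1, 0, 0, 0, 0)ᵀ.
Then v_2 = N · v_3 = (-12, 4, -20, -8, 8)ᵀ.
Then v_1 = N · v_2 = (-12, 0, -16, 0, 0)ᵀ.

Sanity check: (A − (1)·I) v_1 = (0, 0, 0, 0, 0)ᵀ = 0. ✓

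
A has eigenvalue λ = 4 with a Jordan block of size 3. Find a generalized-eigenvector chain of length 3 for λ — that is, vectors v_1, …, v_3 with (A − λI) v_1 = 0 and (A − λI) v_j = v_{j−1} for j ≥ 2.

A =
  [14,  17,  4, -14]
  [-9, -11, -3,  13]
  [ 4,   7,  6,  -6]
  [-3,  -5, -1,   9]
A Jordan chain for λ = 4 of length 3:
v_1 = (-3, 2, -1, 0)ᵀ
v_2 = (3, -3, 1, -1)ᵀ
v_3 = (2, -1, 0, 0)ᵀ

Let N = A − (4)·I. We want v_3 with N^3 v_3 = 0 but N^2 v_3 ≠ 0; then v_{j-1} := N · v_j for j = 3, …, 2.

Pick v_3 = (2, -1, 0, 0)ᵀ.
Then v_2 = N · v_3 = (3, -3, 1, -1)ᵀ.
Then v_1 = N · v_2 = (-3, 2, -1, 0)ᵀ.

Sanity check: (A − (4)·I) v_1 = (0, 0, 0, 0)ᵀ = 0. ✓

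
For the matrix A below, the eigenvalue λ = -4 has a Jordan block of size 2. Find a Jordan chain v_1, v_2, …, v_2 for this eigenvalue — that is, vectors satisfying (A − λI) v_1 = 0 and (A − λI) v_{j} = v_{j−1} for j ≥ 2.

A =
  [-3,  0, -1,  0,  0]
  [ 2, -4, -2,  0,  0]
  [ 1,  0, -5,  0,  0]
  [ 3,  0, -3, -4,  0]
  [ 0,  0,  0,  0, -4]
A Jordan chain for λ = -4 of length 2:
v_1 = (1, 2, 1, 3, 0)ᵀ
v_2 = (1, 0, 0, 0, 0)ᵀ

Let N = A − (-4)·I. We want v_2 with N^2 v_2 = 0 but N^1 v_2 ≠ 0; then v_{j-1} := N · v_j for j = 2, …, 2.

Pick v_2 = (1, 0, 0, 0, 0)ᵀ.
Then v_1 = N · v_2 = (1, 2, 1, 3, 0)ᵀ.

Sanity check: (A − (-4)·I) v_1 = (0, 0, 0, 0, 0)ᵀ = 0. ✓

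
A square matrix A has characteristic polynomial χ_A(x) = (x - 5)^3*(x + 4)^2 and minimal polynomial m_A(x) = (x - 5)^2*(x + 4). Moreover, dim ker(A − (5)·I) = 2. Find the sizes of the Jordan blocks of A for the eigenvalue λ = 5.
Block sizes for λ = 5: [2, 1]

Step 1 — from the characteristic polynomial, algebraic multiplicity of λ = 5 is 3. From dim ker(A − (5)·I) = 2, there are exactly 2 Jordan blocks for λ = 5.
Step 2 — from the minimal polynomial, the factor (x − 5)^2 tells us the largest block for λ = 5 has size 2.
Step 3 — with total size 3, 2 blocks, and largest block 2, the block sizes (in nonincreasing order) are [2, 1].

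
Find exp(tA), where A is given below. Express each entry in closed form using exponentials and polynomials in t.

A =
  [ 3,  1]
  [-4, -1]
e^{tA} =
  [2*t*exp(t) + exp(t), t*exp(t)]
  [-4*t*exp(t), -2*t*exp(t) + exp(t)]

Strategy: write A = P · J · P⁻¹ where J is a Jordan canonical form, so e^{tA} = P · e^{tJ} · P⁻¹, and e^{tJ} can be computed block-by-block.

A has Jordan form
J =
  [1, 1]
  [0, 1]
(up to reordering of blocks).

Per-block formulas:
  For a 2×2 Jordan block J_2(1): exp(t · J_2(1)) = e^(1t)·(I + t·N), where N is the 2×2 nilpotent shift.

After assembling e^{tJ} and conjugating by P, we get:

e^{tA} =
  [2*t*exp(t) + exp(t), t*exp(t)]
  [-4*t*exp(t), -2*t*exp(t) + exp(t)]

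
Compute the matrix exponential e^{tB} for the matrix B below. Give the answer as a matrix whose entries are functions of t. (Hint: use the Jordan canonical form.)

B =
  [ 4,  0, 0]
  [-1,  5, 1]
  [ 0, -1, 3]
e^{tB} =
  [exp(4*t), 0, 0]
  [-t^2*exp(4*t)/2 - t*exp(4*t), t*exp(4*t) + exp(4*t), t*exp(4*t)]
  [t^2*exp(4*t)/2, -t*exp(4*t), -t*exp(4*t) + exp(4*t)]

Strategy: write B = P · J · P⁻¹ where J is a Jordan canonical form, so e^{tB} = P · e^{tJ} · P⁻¹, and e^{tJ} can be computed block-by-block.

B has Jordan form
J =
  [4, 1, 0]
  [0, 4, 1]
  [0, 0, 4]
(up to reordering of blocks).

Per-block formulas:
  For a 3×3 Jordan block J_3(4): exp(t · J_3(4)) = e^(4t)·(I + t·N + (t^2/2)·N^2), where N is the 3×3 nilpotent shift.

After assembling e^{tJ} and conjugating by P, we get:

e^{tB} =
  [exp(4*t), 0, 0]
  [-t^2*exp(4*t)/2 - t*exp(4*t), t*exp(4*t) + exp(4*t), t*exp(4*t)]
  [t^2*exp(4*t)/2, -t*exp(4*t), -t*exp(4*t) + exp(4*t)]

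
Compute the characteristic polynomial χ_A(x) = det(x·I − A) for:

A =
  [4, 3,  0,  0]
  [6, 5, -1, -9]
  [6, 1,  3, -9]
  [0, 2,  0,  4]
x^4 - 16*x^3 + 96*x^2 - 256*x + 256

Expanding det(x·I − A) (e.g. by cofactor expansion or by noting that A is similar to its Jordan form J, which has the same characteristic polynomial as A) gives
  χ_A(x) = x^4 - 16*x^3 + 96*x^2 - 256*x + 256
which factors as (x - 4)^4. The eigenvalues (with algebraic multiplicities) are λ = 4 with multiplicity 4.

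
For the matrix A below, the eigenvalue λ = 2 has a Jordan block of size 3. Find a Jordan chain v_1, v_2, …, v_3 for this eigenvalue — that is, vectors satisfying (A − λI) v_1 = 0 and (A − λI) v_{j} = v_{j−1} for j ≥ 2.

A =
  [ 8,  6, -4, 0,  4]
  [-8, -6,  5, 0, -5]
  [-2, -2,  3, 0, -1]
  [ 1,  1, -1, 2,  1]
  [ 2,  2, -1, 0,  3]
A Jordan chain for λ = 2 of length 3:
v_1 = (4, -4, 0, 2, 0)ᵀ
v_2 = (6, -8, -2, 1, 2)ᵀ
v_3 = (1, 0, 0, 0, 0)ᵀ

Let N = A − (2)·I. We want v_3 with N^3 v_3 = 0 but N^2 v_3 ≠ 0; then v_{j-1} := N · v_j for j = 3, …, 2.

Pick v_3 = (1, 0, 0, 0, 0)ᵀ.
Then v_2 = N · v_3 = (6, -8, -2, 1, 2)ᵀ.
Then v_1 = N · v_2 = (4, -4, 0, 2, 0)ᵀ.

Sanity check: (A − (2)·I) v_1 = (0, 0, 0, 0, 0)ᵀ = 0. ✓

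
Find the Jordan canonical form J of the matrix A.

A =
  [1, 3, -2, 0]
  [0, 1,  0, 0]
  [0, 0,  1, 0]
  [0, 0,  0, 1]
J_2(1) ⊕ J_1(1) ⊕ J_1(1)

The characteristic polynomial is
  det(x·I − A) = x^4 - 4*x^3 + 6*x^2 - 4*x + 1 = (x - 1)^4

Eigenvalues and multiplicities (the geometric multiplicity of λ is n − rank(A − λI), which equals the number of Jordan blocks for λ):
  λ = 1: algebraic multiplicity = 4, geometric multiplicity = 3

Determining the block sizes for each eigenvalue:
  λ = 1: 3 blocks summing to 4 forces exactly one block of size 2 and the rest size 1 → block sizes [2, 1, 1]

Assembling the blocks gives a Jordan form
J =
  [1, 1, 0, 0]
  [0, 1, 0, 0]
  [0, 0, 1, 0]
  [0, 0, 0, 1]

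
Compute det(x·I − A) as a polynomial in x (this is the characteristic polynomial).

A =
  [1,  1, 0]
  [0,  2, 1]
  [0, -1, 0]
x^3 - 3*x^2 + 3*x - 1

Expanding det(x·I − A) (e.g. by cofactor expansion or by noting that A is similar to its Jordan form J, which has the same characteristic polynomial as A) gives
  χ_A(x) = x^3 - 3*x^2 + 3*x - 1
which factors as (x - 1)^3. The eigenvalues (with algebraic multiplicities) are λ = 1 with multiplicity 3.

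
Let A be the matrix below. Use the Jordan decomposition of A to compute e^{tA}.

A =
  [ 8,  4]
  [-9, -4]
e^{tA} =
  [6*t*exp(2*t) + exp(2*t), 4*t*exp(2*t)]
  [-9*t*exp(2*t), -6*t*exp(2*t) + exp(2*t)]

Strategy: write A = P · J · P⁻¹ where J is a Jordan canonical form, so e^{tA} = P · e^{tJ} · P⁻¹, and e^{tJ} can be computed block-by-block.

A has Jordan form
J =
  [2, 1]
  [0, 2]
(up to reordering of blocks).

Per-block formulas:
  For a 2×2 Jordan block J_2(2): exp(t · J_2(2)) = e^(2t)·(I + t·N), where N is the 2×2 nilpotent shift.

After assembling e^{tJ} and conjugating by P, we get:

e^{tA} =
  [6*t*exp(2*t) + exp(2*t), 4*t*exp(2*t)]
  [-9*t*exp(2*t), -6*t*exp(2*t) + exp(2*t)]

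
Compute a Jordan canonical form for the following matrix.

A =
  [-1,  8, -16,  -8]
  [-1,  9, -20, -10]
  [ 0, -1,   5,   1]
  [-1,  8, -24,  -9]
J_2(-1) ⊕ J_2(3)

The characteristic polynomial is
  det(x·I − A) = x^4 - 4*x^3 - 2*x^2 + 12*x + 9 = (x - 3)^2*(x + 1)^2

Eigenvalues and multiplicities (the geometric multiplicity of λ is n − rank(A − λI), which equals the number of Jordan blocks for λ):
  λ = -1: algebraic multiplicity = 2, geometric multiplicity = 1
  λ = 3: algebraic multiplicity = 2, geometric multiplicity = 1

Determining the block sizes for each eigenvalue:
  λ = -1: one block (gm = 1), so the single block has size am = 2 → block sizes [2]
  λ = 3: one block (gm = 1), so the single block has size am = 2 → block sizes [2]

Assembling the blocks gives a Jordan form
J =
  [-1,  1, 0, 0]
  [ 0, -1, 0, 0]
  [ 0,  0, 3, 1]
  [ 0,  0, 0, 3]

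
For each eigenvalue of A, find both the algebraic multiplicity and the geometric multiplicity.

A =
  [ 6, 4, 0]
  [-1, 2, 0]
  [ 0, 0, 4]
λ = 4: alg = 3, geom = 2

Step 1 — factor the characteristic polynomial to read off the algebraic multiplicities:
  χ_A(x) = (x - 4)^3

Step 2 — compute geometric multiplicities via the rank-nullity identity g(λ) = n − rank(A − λI):
  rank(A − (4)·I) = 1, so dim ker(A − (4)·I) = n − 1 = 2

Summary:
  λ = 4: algebraic multiplicity = 3, geometric multiplicity = 2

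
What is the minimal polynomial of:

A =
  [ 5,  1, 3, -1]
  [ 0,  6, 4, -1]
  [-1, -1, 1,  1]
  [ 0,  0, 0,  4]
x^3 - 12*x^2 + 48*x - 64

The characteristic polynomial is χ_A(x) = (x - 4)^4, so the eigenvalues are known. The minimal polynomial is
  m_A(x) = Π_λ (x − λ)^{k_λ}
where k_λ is the size of the *largest* Jordan block for λ (equivalently, the smallest k with (A − λI)^k v = 0 for every generalised eigenvector v of λ).

  λ = 4: largest Jordan block has size 3, contributing (x − 4)^3

So m_A(x) = (x - 4)^3 = x^3 - 12*x^2 + 48*x - 64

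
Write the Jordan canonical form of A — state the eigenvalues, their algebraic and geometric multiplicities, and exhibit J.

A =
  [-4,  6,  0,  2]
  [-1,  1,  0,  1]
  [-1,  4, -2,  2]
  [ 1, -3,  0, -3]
J_2(-2) ⊕ J_2(-2)

The characteristic polynomial is
  det(x·I − A) = x^4 + 8*x^3 + 24*x^2 + 32*x + 16 = (x + 2)^4

Eigenvalues and multiplicities (the geometric multiplicity of λ is n − rank(A − λI), which equals the number of Jordan blocks for λ):
  λ = -2: algebraic multiplicity = 4, geometric multiplicity = 2

Determining the block sizes for each eigenvalue:
  λ = -2: with am = 4 and gm = 2, the partition is not yet determined (e.g. several partitions of 4 into 2 parts exist). Let N = A − (-2)·I. Computing rank(N^1) = 2, rank(N^2) = 0; the number of blocks of size ≥ j is rank(N^{j−1}) − rank(N^j), giving [2, 2]. So we have 2 block(s) of size 2 → block sizes [2, 2]

Assembling the blocks gives a Jordan form
J =
  [-2,  1,  0,  0]
  [ 0, -2,  0,  0]
  [ 0,  0, -2,  1]
  [ 0,  0,  0, -2]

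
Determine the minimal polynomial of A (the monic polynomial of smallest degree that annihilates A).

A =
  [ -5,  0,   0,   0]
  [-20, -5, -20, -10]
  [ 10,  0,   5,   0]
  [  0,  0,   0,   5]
x^2 - 25

The characteristic polynomial is χ_A(x) = (x - 5)^2*(x + 5)^2, so the eigenvalues are known. The minimal polynomial is
  m_A(x) = Π_λ (x − λ)^{k_λ}
where k_λ is the size of the *largest* Jordan block for λ (equivalently, the smallest k with (A − λI)^k v = 0 for every generalised eigenvector v of λ).

  λ = -5: largest Jordan block has size 1, contributing (x + 5)
  λ = 5: largest Jordan block has size 1, contributing (x − 5)

So m_A(x) = (x - 5)*(x + 5) = x^2 - 25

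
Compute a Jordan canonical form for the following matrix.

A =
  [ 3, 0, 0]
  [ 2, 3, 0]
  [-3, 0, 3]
J_2(3) ⊕ J_1(3)

The characteristic polynomial is
  det(x·I − A) = x^3 - 9*x^2 + 27*x - 27 = (x - 3)^3

Eigenvalues and multiplicities (the geometric multiplicity of λ is n − rank(A − λI), which equals the number of Jordan blocks for λ):
  λ = 3: algebraic multiplicity = 3, geometric multiplicity = 2

Determining the block sizes for each eigenvalue:
  λ = 3: 2 blocks summing to 3 forces exactly one block of size 2 and the rest size 1 → block sizes [2, 1]

Assembling the blocks gives a Jordan form
J =
  [3, 1, 0]
  [0, 3, 0]
  [0, 0, 3]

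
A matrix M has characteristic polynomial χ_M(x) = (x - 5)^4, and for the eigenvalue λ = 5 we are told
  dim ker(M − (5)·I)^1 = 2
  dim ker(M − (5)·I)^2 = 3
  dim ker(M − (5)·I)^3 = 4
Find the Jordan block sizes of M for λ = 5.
Block sizes for λ = 5: [3, 1]

From the dimensions of kernels of powers, the number of Jordan blocks of size at least j is d_j − d_{j−1} where d_j = dim ker(N^j) (with d_0 = 0). Computing the differences gives [2, 1, 1].
The number of blocks of size exactly k is (#blocks of size ≥ k) − (#blocks of size ≥ k + 1), so the partition is: 1 block(s) of size 1, 1 block(s) of size 3.
In nonincreasing order the block sizes are [3, 1].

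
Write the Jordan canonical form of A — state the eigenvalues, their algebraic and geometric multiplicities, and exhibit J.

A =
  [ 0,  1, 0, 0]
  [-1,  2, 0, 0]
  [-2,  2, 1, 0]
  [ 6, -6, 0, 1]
J_2(1) ⊕ J_1(1) ⊕ J_1(1)

The characteristic polynomial is
  det(x·I − A) = x^4 - 4*x^3 + 6*x^2 - 4*x + 1 = (x - 1)^4

Eigenvalues and multiplicities (the geometric multiplicity of λ is n − rank(A − λI), which equals the number of Jordan blocks for λ):
  λ = 1: algebraic multiplicity = 4, geometric multiplicity = 3

Determining the block sizes for each eigenvalue:
  λ = 1: 3 blocks summing to 4 forces exactly one block of size 2 and the rest size 1 → block sizes [2, 1, 1]

Assembling the blocks gives a Jordan form
J =
  [1, 1, 0, 0]
  [0, 1, 0, 0]
  [0, 0, 1, 0]
  [0, 0, 0, 1]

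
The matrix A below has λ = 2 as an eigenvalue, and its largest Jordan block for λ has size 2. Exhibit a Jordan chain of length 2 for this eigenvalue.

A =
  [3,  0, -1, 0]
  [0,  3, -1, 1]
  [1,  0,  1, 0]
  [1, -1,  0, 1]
A Jordan chain for λ = 2 of length 2:
v_1 = (1, 0, 1, 1)ᵀ
v_2 = (1, 0, 0, 0)ᵀ

Let N = A − (2)·I. We want v_2 with N^2 v_2 = 0 but N^1 v_2 ≠ 0; then v_{j-1} := N · v_j for j = 2, …, 2.

Pick v_2 = (1, 0, 0, 0)ᵀ.
Then v_1 = N · v_2 = (1, 0, 1, 1)ᵀ.

Sanity check: (A − (2)·I) v_1 = (0, 0, 0, 0)ᵀ = 0. ✓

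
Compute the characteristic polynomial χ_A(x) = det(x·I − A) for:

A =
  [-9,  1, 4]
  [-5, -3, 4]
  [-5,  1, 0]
x^3 + 12*x^2 + 48*x + 64

Expanding det(x·I − A) (e.g. by cofactor expansion or by noting that A is similar to its Jordan form J, which has the same characteristic polynomial as A) gives
  χ_A(x) = x^3 + 12*x^2 + 48*x + 64
which factors as (x + 4)^3. The eigenvalues (with algebraic multiplicities) are λ = -4 with multiplicity 3.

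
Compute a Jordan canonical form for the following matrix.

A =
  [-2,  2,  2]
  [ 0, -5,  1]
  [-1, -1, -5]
J_3(-4)

The characteristic polynomial is
  det(x·I − A) = x^3 + 12*x^2 + 48*x + 64 = (x + 4)^3

Eigenvalues and multiplicities (the geometric multiplicity of λ is n − rank(A − λI), which equals the number of Jordan blocks for λ):
  λ = -4: algebraic multiplicity = 3, geometric multiplicity = 1

Determining the block sizes for each eigenvalue:
  λ = -4: one block (gm = 1), so the single block has size am = 3 → block sizes [3]

Assembling the blocks gives a Jordan form
J =
  [-4,  1,  0]
  [ 0, -4,  1]
  [ 0,  0, -4]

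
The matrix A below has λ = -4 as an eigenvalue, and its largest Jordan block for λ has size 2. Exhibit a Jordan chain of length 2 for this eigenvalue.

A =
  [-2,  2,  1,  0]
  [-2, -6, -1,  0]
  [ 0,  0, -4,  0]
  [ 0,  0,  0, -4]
A Jordan chain for λ = -4 of length 2:
v_1 = (2, -2, 0, 0)ᵀ
v_2 = (1, 0, 0, 0)ᵀ

Let N = A − (-4)·I. We want v_2 with N^2 v_2 = 0 but N^1 v_2 ≠ 0; then v_{j-1} := N · v_j for j = 2, …, 2.

Pick v_2 = (1, 0, 0, 0)ᵀ.
Then v_1 = N · v_2 = (2, -2, 0, 0)ᵀ.

Sanity check: (A − (-4)·I) v_1 = (0, 0, 0, 0)ᵀ = 0. ✓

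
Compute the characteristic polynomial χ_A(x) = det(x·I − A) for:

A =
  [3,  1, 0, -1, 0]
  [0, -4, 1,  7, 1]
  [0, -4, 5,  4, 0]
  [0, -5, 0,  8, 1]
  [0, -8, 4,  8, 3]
x^5 - 15*x^4 + 90*x^3 - 270*x^2 + 405*x - 243

Expanding det(x·I − A) (e.g. by cofactor expansion or by noting that A is similar to its Jordan form J, which has the same characteristic polynomial as A) gives
  χ_A(x) = x^5 - 15*x^4 + 90*x^3 - 270*x^2 + 405*x - 243
which factors as (x - 3)^5. The eigenvalues (with algebraic multiplicities) are λ = 3 with multiplicity 5.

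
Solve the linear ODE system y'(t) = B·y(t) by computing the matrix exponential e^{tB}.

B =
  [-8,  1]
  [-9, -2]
e^{tB} =
  [-3*t*exp(-5*t) + exp(-5*t), t*exp(-5*t)]
  [-9*t*exp(-5*t), 3*t*exp(-5*t) + exp(-5*t)]

Strategy: write B = P · J · P⁻¹ where J is a Jordan canonical form, so e^{tB} = P · e^{tJ} · P⁻¹, and e^{tJ} can be computed block-by-block.

B has Jordan form
J =
  [-5,  1]
  [ 0, -5]
(up to reordering of blocks).

Per-block formulas:
  For a 2×2 Jordan block J_2(-5): exp(t · J_2(-5)) = e^(-5t)·(I + t·N), where N is the 2×2 nilpotent shift.

After assembling e^{tJ} and conjugating by P, we get:

e^{tB} =
  [-3*t*exp(-5*t) + exp(-5*t), t*exp(-5*t)]
  [-9*t*exp(-5*t), 3*t*exp(-5*t) + exp(-5*t)]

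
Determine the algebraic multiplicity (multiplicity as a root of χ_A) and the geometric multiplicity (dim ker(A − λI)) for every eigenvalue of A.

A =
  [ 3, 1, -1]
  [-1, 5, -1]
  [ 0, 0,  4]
λ = 4: alg = 3, geom = 2

Step 1 — factor the characteristic polynomial to read off the algebraic multiplicities:
  χ_A(x) = (x - 4)^3

Step 2 — compute geometric multiplicities via the rank-nullity identity g(λ) = n − rank(A − λI):
  rank(A − (4)·I) = 1, so dim ker(A − (4)·I) = n − 1 = 2

Summary:
  λ = 4: algebraic multiplicity = 3, geometric multiplicity = 2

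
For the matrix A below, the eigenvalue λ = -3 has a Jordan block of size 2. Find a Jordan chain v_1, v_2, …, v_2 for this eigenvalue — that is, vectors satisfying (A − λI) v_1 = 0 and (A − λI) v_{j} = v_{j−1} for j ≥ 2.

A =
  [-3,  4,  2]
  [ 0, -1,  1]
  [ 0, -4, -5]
A Jordan chain for λ = -3 of length 2:
v_1 = (4, 2, -4)ᵀ
v_2 = (0, 1, 0)ᵀ

Let N = A − (-3)·I. We want v_2 with N^2 v_2 = 0 but N^1 v_2 ≠ 0; then v_{j-1} := N · v_j for j = 2, …, 2.

Pick v_2 = (0, 1, 0)ᵀ.
Then v_1 = N · v_2 = (4, 2, -4)ᵀ.

Sanity check: (A − (-3)·I) v_1 = (0, 0, 0)ᵀ = 0. ✓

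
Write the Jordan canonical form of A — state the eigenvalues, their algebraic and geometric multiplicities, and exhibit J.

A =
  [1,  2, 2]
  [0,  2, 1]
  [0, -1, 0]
J_2(1) ⊕ J_1(1)

The characteristic polynomial is
  det(x·I − A) = x^3 - 3*x^2 + 3*x - 1 = (x - 1)^3

Eigenvalues and multiplicities (the geometric multiplicity of λ is n − rank(A − λI), which equals the number of Jordan blocks for λ):
  λ = 1: algebraic multiplicity = 3, geometric multiplicity = 2

Determining the block sizes for each eigenvalue:
  λ = 1: 2 blocks summing to 3 forces exactly one block of size 2 and the rest size 1 → block sizes [2, 1]

Assembling the blocks gives a Jordan form
J =
  [1, 1, 0]
  [0, 1, 0]
  [0, 0, 1]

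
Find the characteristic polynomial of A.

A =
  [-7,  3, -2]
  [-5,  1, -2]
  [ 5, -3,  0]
x^3 + 6*x^2 + 12*x + 8

Expanding det(x·I − A) (e.g. by cofactor expansion or by noting that A is similar to its Jordan form J, which has the same characteristic polynomial as A) gives
  χ_A(x) = x^3 + 6*x^2 + 12*x + 8
which factors as (x + 2)^3. The eigenvalues (with algebraic multiplicities) are λ = -2 with multiplicity 3.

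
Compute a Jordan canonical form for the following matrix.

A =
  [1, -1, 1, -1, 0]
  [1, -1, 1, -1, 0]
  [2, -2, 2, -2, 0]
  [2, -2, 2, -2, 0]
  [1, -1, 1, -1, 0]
J_2(0) ⊕ J_1(0) ⊕ J_1(0) ⊕ J_1(0)

The characteristic polynomial is
  det(x·I − A) = x^5

Eigenvalues and multiplicities (the geometric multiplicity of λ is n − rank(A − λI), which equals the number of Jordan blocks for λ):
  λ = 0: algebraic multiplicity = 5, geometric multiplicity = 4

Determining the block sizes for each eigenvalue:
  λ = 0: 4 blocks summing to 5 forces exactly one block of size 2 and the rest size 1 → block sizes [2, 1, 1, 1]

Assembling the blocks gives a Jordan form
J =
  [0, 1, 0, 0, 0]
  [0, 0, 0, 0, 0]
  [0, 0, 0, 0, 0]
  [0, 0, 0, 0, 0]
  [0, 0, 0, 0, 0]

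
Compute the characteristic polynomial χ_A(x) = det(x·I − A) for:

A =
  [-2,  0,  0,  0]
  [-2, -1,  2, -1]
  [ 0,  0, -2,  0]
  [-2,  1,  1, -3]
x^4 + 8*x^3 + 24*x^2 + 32*x + 16

Expanding det(x·I − A) (e.g. by cofactor expansion or by noting that A is similar to its Jordan form J, which has the same characteristic polynomial as A) gives
  χ_A(x) = x^4 + 8*x^3 + 24*x^2 + 32*x + 16
which factors as (x + 2)^4. The eigenvalues (with algebraic multiplicities) are λ = -2 with multiplicity 4.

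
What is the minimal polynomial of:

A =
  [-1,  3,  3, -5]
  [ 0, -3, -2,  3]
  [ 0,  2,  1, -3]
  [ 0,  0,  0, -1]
x^2 + 2*x + 1

The characteristic polynomial is χ_A(x) = (x + 1)^4, so the eigenvalues are known. The minimal polynomial is
  m_A(x) = Π_λ (x − λ)^{k_λ}
where k_λ is the size of the *largest* Jordan block for λ (equivalently, the smallest k with (A − λI)^k v = 0 for every generalised eigenvector v of λ).

  λ = -1: largest Jordan block has size 2, contributing (x + 1)^2

So m_A(x) = (x + 1)^2 = x^2 + 2*x + 1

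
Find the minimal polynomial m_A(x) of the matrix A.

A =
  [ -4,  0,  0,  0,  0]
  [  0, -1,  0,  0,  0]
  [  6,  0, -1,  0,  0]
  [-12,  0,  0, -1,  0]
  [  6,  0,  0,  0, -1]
x^2 + 5*x + 4

The characteristic polynomial is χ_A(x) = (x + 1)^4*(x + 4), so the eigenvalues are known. The minimal polynomial is
  m_A(x) = Π_λ (x − λ)^{k_λ}
where k_λ is the size of the *largest* Jordan block for λ (equivalently, the smallest k with (A − λI)^k v = 0 for every generalised eigenvector v of λ).

  λ = -4: largest Jordan block has size 1, contributing (x + 4)
  λ = -1: largest Jordan block has size 1, contributing (x + 1)

So m_A(x) = (x + 1)*(x + 4) = x^2 + 5*x + 4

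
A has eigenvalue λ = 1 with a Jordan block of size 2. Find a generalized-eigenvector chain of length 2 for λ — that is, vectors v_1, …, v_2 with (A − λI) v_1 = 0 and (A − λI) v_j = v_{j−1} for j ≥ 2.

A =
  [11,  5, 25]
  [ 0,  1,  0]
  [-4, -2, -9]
A Jordan chain for λ = 1 of length 2:
v_1 = (10, 0, -4)ᵀ
v_2 = (1, 0, 0)ᵀ

Let N = A − (1)·I. We want v_2 with N^2 v_2 = 0 but N^1 v_2 ≠ 0; then v_{j-1} := N · v_j for j = 2, …, 2.

Pick v_2 = (1, 0, 0)ᵀ.
Then v_1 = N · v_2 = (10, 0, -4)ᵀ.

Sanity check: (A − (1)·I) v_1 = (0, 0, 0)ᵀ = 0. ✓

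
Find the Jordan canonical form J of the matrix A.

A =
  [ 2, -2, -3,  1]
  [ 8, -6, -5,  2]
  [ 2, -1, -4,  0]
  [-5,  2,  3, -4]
J_3(-3) ⊕ J_1(-3)

The characteristic polynomial is
  det(x·I − A) = x^4 + 12*x^3 + 54*x^2 + 108*x + 81 = (x + 3)^4

Eigenvalues and multiplicities (the geometric multiplicity of λ is n − rank(A − λI), which equals the number of Jordan blocks for λ):
  λ = -3: algebraic multiplicity = 4, geometric multiplicity = 2

Determining the block sizes for each eigenvalue:
  λ = -3: with am = 4 and gm = 2, the partition is not yet determined (e.g. several partitions of 4 into 2 parts exist). Let N = A − (-3)·I. Computing rank(N^1) = 2, rank(N^2) = 1, rank(N^3) = 0; the number of blocks of size ≥ j is rank(N^{j−1}) − rank(N^j), giving [2, 1, 1]. So we have 1 block(s) of size 3, 1 block(s) of size 1 → block sizes [3, 1]

Assembling the blocks gives a Jordan form
J =
  [-3,  1,  0,  0]
  [ 0, -3,  1,  0]
  [ 0,  0, -3,  0]
  [ 0,  0,  0, -3]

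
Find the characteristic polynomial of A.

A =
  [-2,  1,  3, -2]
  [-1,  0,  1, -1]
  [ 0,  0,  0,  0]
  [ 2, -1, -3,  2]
x^4

Expanding det(x·I − A) (e.g. by cofactor expansion or by noting that A is similar to its Jordan form J, which has the same characteristic polynomial as A) gives
  χ_A(x) = x^4
which factors as x^4. The eigenvalues (with algebraic multiplicities) are λ = 0 with multiplicity 4.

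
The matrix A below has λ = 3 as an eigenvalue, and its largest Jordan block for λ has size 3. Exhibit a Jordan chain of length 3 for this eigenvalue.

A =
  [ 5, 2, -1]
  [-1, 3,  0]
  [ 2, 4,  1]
A Jordan chain for λ = 3 of length 3:
v_1 = (0, -2, -4)ᵀ
v_2 = (2, -1, 2)ᵀ
v_3 = (1, 0, 0)ᵀ

Let N = A − (3)·I. We want v_3 with N^3 v_3 = 0 but N^2 v_3 ≠ 0; then v_{j-1} := N · v_j for j = 3, …, 2.

Pick v_3 = (1, 0, 0)ᵀ.
Then v_2 = N · v_3 = (2, -1, 2)ᵀ.
Then v_1 = N · v_2 = (0, -2, -4)ᵀ.

Sanity check: (A − (3)·I) v_1 = (0, 0, 0)ᵀ = 0. ✓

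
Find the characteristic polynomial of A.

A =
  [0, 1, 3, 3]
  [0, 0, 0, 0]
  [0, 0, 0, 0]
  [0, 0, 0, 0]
x^4

Expanding det(x·I − A) (e.g. by cofactor expansion or by noting that A is similar to its Jordan form J, which has the same characteristic polynomial as A) gives
  χ_A(x) = x^4
which factors as x^4. The eigenvalues (with algebraic multiplicities) are λ = 0 with multiplicity 4.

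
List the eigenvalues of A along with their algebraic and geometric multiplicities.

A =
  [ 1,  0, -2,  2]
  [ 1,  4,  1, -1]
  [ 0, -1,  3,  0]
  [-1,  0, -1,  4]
λ = 3: alg = 4, geom = 2

Step 1 — factor the characteristic polynomial to read off the algebraic multiplicities:
  χ_A(x) = (x - 3)^4

Step 2 — compute geometric multiplicities via the rank-nullity identity g(λ) = n − rank(A − λI):
  rank(A − (3)·I) = 2, so dim ker(A − (3)·I) = n − 2 = 2

Summary:
  λ = 3: algebraic multiplicity = 4, geometric multiplicity = 2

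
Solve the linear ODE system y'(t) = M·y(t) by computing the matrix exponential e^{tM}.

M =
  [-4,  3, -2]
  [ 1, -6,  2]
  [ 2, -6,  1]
e^{tM} =
  [-t*exp(-3*t) + exp(-3*t), 3*t*exp(-3*t), -2*t*exp(-3*t)]
  [t*exp(-3*t), -3*t*exp(-3*t) + exp(-3*t), 2*t*exp(-3*t)]
  [2*t*exp(-3*t), -6*t*exp(-3*t), 4*t*exp(-3*t) + exp(-3*t)]

Strategy: write M = P · J · P⁻¹ where J is a Jordan canonical form, so e^{tM} = P · e^{tJ} · P⁻¹, and e^{tJ} can be computed block-by-block.

M has Jordan form
J =
  [-3,  1,  0]
  [ 0, -3,  0]
  [ 0,  0, -3]
(up to reordering of blocks).

Per-block formulas:
  For a 1×1 block at λ = -3: exp(t · [-3]) = [e^(-3t)].
  For a 2×2 Jordan block J_2(-3): exp(t · J_2(-3)) = e^(-3t)·(I + t·N), where N is the 2×2 nilpotent shift.

After assembling e^{tJ} and conjugating by P, we get:

e^{tM} =
  [-t*exp(-3*t) + exp(-3*t), 3*t*exp(-3*t), -2*t*exp(-3*t)]
  [t*exp(-3*t), -3*t*exp(-3*t) + exp(-3*t), 2*t*exp(-3*t)]
  [2*t*exp(-3*t), -6*t*exp(-3*t), 4*t*exp(-3*t) + exp(-3*t)]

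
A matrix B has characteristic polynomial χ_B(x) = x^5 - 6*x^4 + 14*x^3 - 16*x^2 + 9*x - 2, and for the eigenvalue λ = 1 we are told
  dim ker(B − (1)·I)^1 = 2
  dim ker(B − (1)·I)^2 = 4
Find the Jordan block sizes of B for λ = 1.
Block sizes for λ = 1: [2, 2]

From the dimensions of kernels of powers, the number of Jordan blocks of size at least j is d_j − d_{j−1} where d_j = dim ker(N^j) (with d_0 = 0). Computing the differences gives [2, 2].
The number of blocks of size exactly k is (#blocks of size ≥ k) − (#blocks of size ≥ k + 1), so the partition is: 2 block(s) of size 2.
In nonincreasing order the block sizes are [2, 2].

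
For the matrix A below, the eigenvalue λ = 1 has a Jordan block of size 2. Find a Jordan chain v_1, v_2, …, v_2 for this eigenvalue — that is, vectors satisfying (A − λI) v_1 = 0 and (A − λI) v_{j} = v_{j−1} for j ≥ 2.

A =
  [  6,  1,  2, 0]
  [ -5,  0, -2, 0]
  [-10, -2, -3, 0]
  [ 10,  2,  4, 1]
A Jordan chain for λ = 1 of length 2:
v_1 = (5, -5, -10, 10)ᵀ
v_2 = (1, 0, 0, 0)ᵀ

Let N = A − (1)·I. We want v_2 with N^2 v_2 = 0 but N^1 v_2 ≠ 0; then v_{j-1} := N · v_j for j = 2, …, 2.

Pick v_2 = (1, 0, 0, 0)ᵀ.
Then v_1 = N · v_2 = (5, -5, -10, 10)ᵀ.

Sanity check: (A − (1)·I) v_1 = (0, 0, 0, 0)ᵀ = 0. ✓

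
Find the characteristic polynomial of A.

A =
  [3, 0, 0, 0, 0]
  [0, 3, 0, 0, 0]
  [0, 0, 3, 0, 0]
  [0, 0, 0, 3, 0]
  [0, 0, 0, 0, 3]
x^5 - 15*x^4 + 90*x^3 - 270*x^2 + 405*x - 243

Expanding det(x·I − A) (e.g. by cofactor expansion or by noting that A is similar to its Jordan form J, which has the same characteristic polynomial as A) gives
  χ_A(x) = x^5 - 15*x^4 + 90*x^3 - 270*x^2 + 405*x - 243
which factors as (x - 3)^5. The eigenvalues (with algebraic multiplicities) are λ = 3 with multiplicity 5.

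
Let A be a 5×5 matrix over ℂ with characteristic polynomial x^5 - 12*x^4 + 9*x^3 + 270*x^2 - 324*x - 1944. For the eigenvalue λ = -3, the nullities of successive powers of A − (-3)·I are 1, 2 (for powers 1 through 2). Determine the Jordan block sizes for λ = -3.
Block sizes for λ = -3: [2]

From the dimensions of kernels of powers, the number of Jordan blocks of size at least j is d_j − d_{j−1} where d_j = dim ker(N^j) (with d_0 = 0). Computing the differences gives [1, 1].
The number of blocks of size exactly k is (#blocks of size ≥ k) − (#blocks of size ≥ k + 1), so the partition is: 1 block(s) of size 2.
In nonincreasing order the block sizes are [2].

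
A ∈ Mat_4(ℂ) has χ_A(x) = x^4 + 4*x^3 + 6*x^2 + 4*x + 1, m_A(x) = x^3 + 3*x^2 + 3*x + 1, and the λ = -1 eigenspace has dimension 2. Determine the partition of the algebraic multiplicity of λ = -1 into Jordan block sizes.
Block sizes for λ = -1: [3, 1]

Step 1 — from the characteristic polynomial, algebraic multiplicity of λ = -1 is 4. From dim ker(A − (-1)·I) = 2, there are exactly 2 Jordan blocks for λ = -1.
Step 2 — from the minimal polynomial, the factor (x + 1)^3 tells us the largest block for λ = -1 has size 3.
Step 3 — with total size 4, 2 blocks, and largest block 3, the block sizes (in nonincreasing order) are [3, 1].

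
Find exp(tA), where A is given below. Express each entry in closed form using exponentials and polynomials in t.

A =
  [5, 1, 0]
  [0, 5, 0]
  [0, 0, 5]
e^{tA} =
  [exp(5*t), t*exp(5*t), 0]
  [0, exp(5*t), 0]
  [0, 0, exp(5*t)]

Strategy: write A = P · J · P⁻¹ where J is a Jordan canonical form, so e^{tA} = P · e^{tJ} · P⁻¹, and e^{tJ} can be computed block-by-block.

A has Jordan form
J =
  [5, 1, 0]
  [0, 5, 0]
  [0, 0, 5]
(up to reordering of blocks).

Per-block formulas:
  For a 2×2 Jordan block J_2(5): exp(t · J_2(5)) = e^(5t)·(I + t·N), where N is the 2×2 nilpotent shift.
  For a 1×1 block at λ = 5: exp(t · [5]) = [e^(5t)].

After assembling e^{tJ} and conjugating by P, we get:

e^{tA} =
  [exp(5*t), t*exp(5*t), 0]
  [0, exp(5*t), 0]
  [0, 0, exp(5*t)]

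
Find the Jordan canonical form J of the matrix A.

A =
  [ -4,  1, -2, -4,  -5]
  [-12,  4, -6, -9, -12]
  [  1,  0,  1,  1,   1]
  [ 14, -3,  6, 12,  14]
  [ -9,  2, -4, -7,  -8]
J_2(1) ⊕ J_2(1) ⊕ J_1(1)

The characteristic polynomial is
  det(x·I − A) = x^5 - 5*x^4 + 10*x^3 - 10*x^2 + 5*x - 1 = (x - 1)^5

Eigenvalues and multiplicities (the geometric multiplicity of λ is n − rank(A − λI), which equals the number of Jordan blocks for λ):
  λ = 1: algebraic multiplicity = 5, geometric multiplicity = 3

Determining the block sizes for each eigenvalue:
  λ = 1: with am = 5 and gm = 3, the partition is not yet determined (e.g. several partitions of 5 into 3 parts exist). Let N = A − (1)·I. Computing rank(N^1) = 2, rank(N^2) = 0; the number of blocks of size ≥ j is rank(N^{j−1}) − rank(N^j), giving [3, 2]. So we have 2 block(s) of size 2, 1 block(s) of size 1 → block sizes [2, 2, 1]

Assembling the blocks gives a Jordan form
J =
  [1, 1, 0, 0, 0]
  [0, 1, 0, 0, 0]
  [0, 0, 1, 1, 0]
  [0, 0, 0, 1, 0]
  [0, 0, 0, 0, 1]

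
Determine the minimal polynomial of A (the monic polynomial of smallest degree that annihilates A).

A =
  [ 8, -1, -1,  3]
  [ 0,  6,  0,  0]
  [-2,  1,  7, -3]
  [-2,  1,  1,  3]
x^2 - 12*x + 36

The characteristic polynomial is χ_A(x) = (x - 6)^4, so the eigenvalues are known. The minimal polynomial is
  m_A(x) = Π_λ (x − λ)^{k_λ}
where k_λ is the size of the *largest* Jordan block for λ (equivalently, the smallest k with (A − λI)^k v = 0 for every generalised eigenvector v of λ).

  λ = 6: largest Jordan block has size 2, contributing (x − 6)^2

So m_A(x) = (x - 6)^2 = x^2 - 12*x + 36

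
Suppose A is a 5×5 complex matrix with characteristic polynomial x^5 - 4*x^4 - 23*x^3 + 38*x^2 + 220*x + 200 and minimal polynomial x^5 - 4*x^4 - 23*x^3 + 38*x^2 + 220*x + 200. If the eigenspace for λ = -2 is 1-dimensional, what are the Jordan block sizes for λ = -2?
Block sizes for λ = -2: [3]

Step 1 — from the characteristic polynomial, algebraic multiplicity of λ = -2 is 3. From dim ker(A − (-2)·I) = 1, there are exactly 1 Jordan blocks for λ = -2.
Step 2 — from the minimal polynomial, the factor (x + 2)^3 tells us the largest block for λ = -2 has size 3.
Step 3 — with total size 3, 1 blocks, and largest block 3, the block sizes (in nonincreasing order) are [3].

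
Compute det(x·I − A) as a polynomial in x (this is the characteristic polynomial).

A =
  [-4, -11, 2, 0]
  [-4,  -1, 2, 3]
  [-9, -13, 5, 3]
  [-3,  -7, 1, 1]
x^4 - x^3 - 3*x^2 + 5*x - 2

Expanding det(x·I − A) (e.g. by cofactor expansion or by noting that A is similar to its Jordan form J, which has the same characteristic polynomial as A) gives
  χ_A(x) = x^4 - x^3 - 3*x^2 + 5*x - 2
which factors as (x - 1)^3*(x + 2). The eigenvalues (with algebraic multiplicities) are λ = -2 with multiplicity 1, λ = 1 with multiplicity 3.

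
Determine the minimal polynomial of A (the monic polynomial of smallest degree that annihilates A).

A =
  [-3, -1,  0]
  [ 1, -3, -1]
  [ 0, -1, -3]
x^3 + 9*x^2 + 27*x + 27

The characteristic polynomial is χ_A(x) = (x + 3)^3, so the eigenvalues are known. The minimal polynomial is
  m_A(x) = Π_λ (x − λ)^{k_λ}
where k_λ is the size of the *largest* Jordan block for λ (equivalently, the smallest k with (A − λI)^k v = 0 for every generalised eigenvector v of λ).

  λ = -3: largest Jordan block has size 3, contributing (x + 3)^3

So m_A(x) = (x + 3)^3 = x^3 + 9*x^2 + 27*x + 27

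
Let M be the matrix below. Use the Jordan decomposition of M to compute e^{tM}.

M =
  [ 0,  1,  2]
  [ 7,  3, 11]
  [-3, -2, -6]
e^{tM} =
  [t^2*exp(-t) + t*exp(-t) + exp(-t), t^2*exp(-t)/2 + t*exp(-t), 3*t^2*exp(-t)/2 + 2*t*exp(-t)]
  [t^2*exp(-t) + 7*t*exp(-t), t^2*exp(-t)/2 + 4*t*exp(-t) + exp(-t), 3*t^2*exp(-t)/2 + 11*t*exp(-t)]
  [-t^2*exp(-t) - 3*t*exp(-t), -t^2*exp(-t)/2 - 2*t*exp(-t), -3*t^2*exp(-t)/2 - 5*t*exp(-t) + exp(-t)]

Strategy: write M = P · J · P⁻¹ where J is a Jordan canonical form, so e^{tM} = P · e^{tJ} · P⁻¹, and e^{tJ} can be computed block-by-block.

M has Jordan form
J =
  [-1,  1,  0]
  [ 0, -1,  1]
  [ 0,  0, -1]
(up to reordering of blocks).

Per-block formulas:
  For a 3×3 Jordan block J_3(-1): exp(t · J_3(-1)) = e^(-1t)·(I + t·N + (t^2/2)·N^2), where N is the 3×3 nilpotent shift.

After assembling e^{tJ} and conjugating by P, we get:

e^{tM} =
  [t^2*exp(-t) + t*exp(-t) + exp(-t), t^2*exp(-t)/2 + t*exp(-t), 3*t^2*exp(-t)/2 + 2*t*exp(-t)]
  [t^2*exp(-t) + 7*t*exp(-t), t^2*exp(-t)/2 + 4*t*exp(-t) + exp(-t), 3*t^2*exp(-t)/2 + 11*t*exp(-t)]
  [-t^2*exp(-t) - 3*t*exp(-t), -t^2*exp(-t)/2 - 2*t*exp(-t), -3*t^2*exp(-t)/2 - 5*t*exp(-t) + exp(-t)]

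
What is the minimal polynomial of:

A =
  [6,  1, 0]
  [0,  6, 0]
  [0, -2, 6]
x^2 - 12*x + 36

The characteristic polynomial is χ_A(x) = (x - 6)^3, so the eigenvalues are known. The minimal polynomial is
  m_A(x) = Π_λ (x − λ)^{k_λ}
where k_λ is the size of the *largest* Jordan block for λ (equivalently, the smallest k with (A − λI)^k v = 0 for every generalised eigenvector v of λ).

  λ = 6: largest Jordan block has size 2, contributing (x − 6)^2

So m_A(x) = (x - 6)^2 = x^2 - 12*x + 36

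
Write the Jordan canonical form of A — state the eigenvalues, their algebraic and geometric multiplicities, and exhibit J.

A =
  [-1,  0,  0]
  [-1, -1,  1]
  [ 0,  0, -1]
J_2(-1) ⊕ J_1(-1)

The characteristic polynomial is
  det(x·I − A) = x^3 + 3*x^2 + 3*x + 1 = (x + 1)^3

Eigenvalues and multiplicities (the geometric multiplicity of λ is n − rank(A − λI), which equals the number of Jordan blocks for λ):
  λ = -1: algebraic multiplicity = 3, geometric multiplicity = 2

Determining the block sizes for each eigenvalue:
  λ = -1: 2 blocks summing to 3 forces exactly one block of size 2 and the rest size 1 → block sizes [2, 1]

Assembling the blocks gives a Jordan form
J =
  [-1,  1,  0]
  [ 0, -1,  0]
  [ 0,  0, -1]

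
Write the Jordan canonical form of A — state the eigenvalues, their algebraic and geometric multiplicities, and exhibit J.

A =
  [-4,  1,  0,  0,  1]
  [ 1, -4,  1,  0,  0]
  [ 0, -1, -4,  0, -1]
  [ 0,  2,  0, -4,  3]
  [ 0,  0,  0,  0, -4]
J_3(-4) ⊕ J_2(-4)

The characteristic polynomial is
  det(x·I − A) = x^5 + 20*x^4 + 160*x^3 + 640*x^2 + 1280*x + 1024 = (x + 4)^5

Eigenvalues and multiplicities (the geometric multiplicity of λ is n − rank(A − λI), which equals the number of Jordan blocks for λ):
  λ = -4: algebraic multiplicity = 5, geometric multiplicity = 2

Determining the block sizes for each eigenvalue:
  λ = -4: with am = 5 and gm = 2, the partition is not yet determined (e.g. several partitions of 5 into 2 parts exist). Let N = A − (-4)·I. Computing rank(N^1) = 3, rank(N^2) = 1, rank(N^3) = 0; the number of blocks of size ≥ j is rank(N^{j−1}) − rank(N^j), giving [2, 2, 1]. So we have 1 block(s) of size 3, 1 block(s) of size 2 → block sizes [3, 2]

Assembling the blocks gives a Jordan form
J =
  [-4,  1,  0,  0,  0]
  [ 0, -4,  1,  0,  0]
  [ 0,  0, -4,  0,  0]
  [ 0,  0,  0, -4,  1]
  [ 0,  0,  0,  0, -4]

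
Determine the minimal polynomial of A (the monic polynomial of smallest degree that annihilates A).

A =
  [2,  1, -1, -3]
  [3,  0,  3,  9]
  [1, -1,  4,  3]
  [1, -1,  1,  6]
x^2 - 6*x + 9

The characteristic polynomial is χ_A(x) = (x - 3)^4, so the eigenvalues are known. The minimal polynomial is
  m_A(x) = Π_λ (x − λ)^{k_λ}
where k_λ is the size of the *largest* Jordan block for λ (equivalently, the smallest k with (A − λI)^k v = 0 for every generalised eigenvector v of λ).

  λ = 3: largest Jordan block has size 2, contributing (x − 3)^2

So m_A(x) = (x - 3)^2 = x^2 - 6*x + 9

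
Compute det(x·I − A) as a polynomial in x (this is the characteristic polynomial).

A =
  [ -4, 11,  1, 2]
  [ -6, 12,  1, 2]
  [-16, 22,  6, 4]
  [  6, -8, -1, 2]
x^4 - 16*x^3 + 96*x^2 - 256*x + 256

Expanding det(x·I − A) (e.g. by cofactor expansion or by noting that A is similar to its Jordan form J, which has the same characteristic polynomial as A) gives
  χ_A(x) = x^4 - 16*x^3 + 96*x^2 - 256*x + 256
which factors as (x - 4)^4. The eigenvalues (with algebraic multiplicities) are λ = 4 with multiplicity 4.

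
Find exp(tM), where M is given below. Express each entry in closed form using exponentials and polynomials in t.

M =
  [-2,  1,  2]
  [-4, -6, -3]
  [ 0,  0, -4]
e^{tM} =
  [2*t*exp(-4*t) + exp(-4*t), t*exp(-4*t), t^2*exp(-4*t)/2 + 2*t*exp(-4*t)]
  [-4*t*exp(-4*t), -2*t*exp(-4*t) + exp(-4*t), -t^2*exp(-4*t) - 3*t*exp(-4*t)]
  [0, 0, exp(-4*t)]

Strategy: write M = P · J · P⁻¹ where J is a Jordan canonical form, so e^{tM} = P · e^{tJ} · P⁻¹, and e^{tJ} can be computed block-by-block.

M has Jordan form
J =
  [-4,  1,  0]
  [ 0, -4,  1]
  [ 0,  0, -4]
(up to reordering of blocks).

Per-block formulas:
  For a 3×3 Jordan block J_3(-4): exp(t · J_3(-4)) = e^(-4t)·(I + t·N + (t^2/2)·N^2), where N is the 3×3 nilpotent shift.

After assembling e^{tJ} and conjugating by P, we get:

e^{tM} =
  [2*t*exp(-4*t) + exp(-4*t), t*exp(-4*t), t^2*exp(-4*t)/2 + 2*t*exp(-4*t)]
  [-4*t*exp(-4*t), -2*t*exp(-4*t) + exp(-4*t), -t^2*exp(-4*t) - 3*t*exp(-4*t)]
  [0, 0, exp(-4*t)]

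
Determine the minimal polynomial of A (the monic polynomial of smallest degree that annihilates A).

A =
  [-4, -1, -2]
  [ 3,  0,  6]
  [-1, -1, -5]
x^2 + 6*x + 9

The characteristic polynomial is χ_A(x) = (x + 3)^3, so the eigenvalues are known. The minimal polynomial is
  m_A(x) = Π_λ (x − λ)^{k_λ}
where k_λ is the size of the *largest* Jordan block for λ (equivalently, the smallest k with (A − λI)^k v = 0 for every generalised eigenvector v of λ).

  λ = -3: largest Jordan block has size 2, contributing (x + 3)^2

So m_A(x) = (x + 3)^2 = x^2 + 6*x + 9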